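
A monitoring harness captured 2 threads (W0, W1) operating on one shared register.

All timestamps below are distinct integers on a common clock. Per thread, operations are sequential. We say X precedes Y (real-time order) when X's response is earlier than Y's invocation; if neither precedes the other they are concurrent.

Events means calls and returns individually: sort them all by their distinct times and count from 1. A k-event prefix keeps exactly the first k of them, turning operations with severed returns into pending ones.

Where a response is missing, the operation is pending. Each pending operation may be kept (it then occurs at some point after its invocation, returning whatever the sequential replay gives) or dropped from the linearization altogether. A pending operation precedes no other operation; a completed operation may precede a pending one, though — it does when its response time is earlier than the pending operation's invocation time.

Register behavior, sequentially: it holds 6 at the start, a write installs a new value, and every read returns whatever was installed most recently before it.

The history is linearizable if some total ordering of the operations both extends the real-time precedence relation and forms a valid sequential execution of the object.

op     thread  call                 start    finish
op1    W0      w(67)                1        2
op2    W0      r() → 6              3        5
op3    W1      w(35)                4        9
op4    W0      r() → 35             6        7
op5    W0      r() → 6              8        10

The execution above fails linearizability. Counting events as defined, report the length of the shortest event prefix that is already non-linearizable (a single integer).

5

a valid linearization of events 1..4 exists, for instance op1:
after step 1 (op1 w(67)): value 67
event 5 — op2's response, time 5 — after it, nothing linearizes
no escape via the 1 pending operation (op3): every completion choice fails
e.g. op1, op2 (pending dropped): illegal at step 2, since op2 r() → 6 cannot apply there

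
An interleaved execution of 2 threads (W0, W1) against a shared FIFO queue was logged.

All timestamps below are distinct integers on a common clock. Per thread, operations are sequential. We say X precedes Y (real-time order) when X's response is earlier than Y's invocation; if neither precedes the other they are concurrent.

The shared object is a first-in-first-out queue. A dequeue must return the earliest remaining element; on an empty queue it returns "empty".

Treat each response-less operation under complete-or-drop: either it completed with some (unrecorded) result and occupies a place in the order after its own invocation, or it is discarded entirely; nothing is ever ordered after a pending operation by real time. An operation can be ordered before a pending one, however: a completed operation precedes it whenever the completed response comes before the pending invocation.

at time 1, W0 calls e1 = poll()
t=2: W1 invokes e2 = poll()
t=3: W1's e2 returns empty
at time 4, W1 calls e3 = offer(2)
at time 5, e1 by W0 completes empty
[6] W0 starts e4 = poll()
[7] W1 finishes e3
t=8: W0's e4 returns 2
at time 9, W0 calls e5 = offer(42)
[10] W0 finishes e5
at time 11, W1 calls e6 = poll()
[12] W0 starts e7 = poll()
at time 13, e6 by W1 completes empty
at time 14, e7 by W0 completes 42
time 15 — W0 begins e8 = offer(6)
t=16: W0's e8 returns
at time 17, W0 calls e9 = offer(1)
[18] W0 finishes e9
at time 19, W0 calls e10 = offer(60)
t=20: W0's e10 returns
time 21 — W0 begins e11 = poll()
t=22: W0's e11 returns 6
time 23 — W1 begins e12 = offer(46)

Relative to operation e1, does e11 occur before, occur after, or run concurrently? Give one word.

e11 spans [21,22], e1 spans [1,5]
resp(e1)=5 < inv(e11)=21

after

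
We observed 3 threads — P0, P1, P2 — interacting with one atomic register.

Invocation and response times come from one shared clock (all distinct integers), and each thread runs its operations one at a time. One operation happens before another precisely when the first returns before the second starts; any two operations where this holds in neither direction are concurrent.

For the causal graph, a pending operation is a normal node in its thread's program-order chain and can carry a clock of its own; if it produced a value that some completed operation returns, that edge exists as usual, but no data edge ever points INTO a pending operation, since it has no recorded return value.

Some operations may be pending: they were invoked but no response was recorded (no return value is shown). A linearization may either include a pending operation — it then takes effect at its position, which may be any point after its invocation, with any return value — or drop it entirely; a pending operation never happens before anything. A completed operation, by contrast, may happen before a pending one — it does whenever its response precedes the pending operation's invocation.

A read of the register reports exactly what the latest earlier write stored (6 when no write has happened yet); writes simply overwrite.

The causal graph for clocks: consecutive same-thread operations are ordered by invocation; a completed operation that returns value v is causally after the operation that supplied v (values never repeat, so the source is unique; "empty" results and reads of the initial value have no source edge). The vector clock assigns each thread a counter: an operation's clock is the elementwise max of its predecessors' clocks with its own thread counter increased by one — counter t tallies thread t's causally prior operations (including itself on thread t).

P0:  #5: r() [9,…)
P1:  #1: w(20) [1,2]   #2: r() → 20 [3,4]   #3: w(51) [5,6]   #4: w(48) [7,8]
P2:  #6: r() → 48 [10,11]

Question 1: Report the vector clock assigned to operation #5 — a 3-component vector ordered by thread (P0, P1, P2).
(1, 0, 0)

#1 (invocation 1): nothing precedes it; P1's component alone gives (0, 1, 0)
#5 (invocation 9): nothing precedes it; P0's component alone gives (1, 0, 0)
#2 (invocation 3): componentwise max over VC(#1)=(0, 1, 0), +1 at P1, giving (0, 2, 0)
#3 (invocation 5): componentwise max over VC(#2)=(0, 2, 0), +1 at P1, giving (0, 3, 0)
#4 (invocation 7): componentwise max over VC(#3)=(0, 3, 0), +1 at P1, giving (0, 4, 0)
#6 (invocation 10): componentwise max over VC(#4)=(0, 4, 0), +1 at P2, giving (0, 4, 1)
target: VC(#5) = (1, 0, 0)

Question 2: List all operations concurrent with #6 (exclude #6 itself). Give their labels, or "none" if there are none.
#5

overlap test against #6 [10,11]: concurrent iff the interval meets 10..11
#1 [1,2]: before
#2 [3,4]: before
#3 [5,6]: before
#4 [7,8]: before
#5 [9,…): concurrent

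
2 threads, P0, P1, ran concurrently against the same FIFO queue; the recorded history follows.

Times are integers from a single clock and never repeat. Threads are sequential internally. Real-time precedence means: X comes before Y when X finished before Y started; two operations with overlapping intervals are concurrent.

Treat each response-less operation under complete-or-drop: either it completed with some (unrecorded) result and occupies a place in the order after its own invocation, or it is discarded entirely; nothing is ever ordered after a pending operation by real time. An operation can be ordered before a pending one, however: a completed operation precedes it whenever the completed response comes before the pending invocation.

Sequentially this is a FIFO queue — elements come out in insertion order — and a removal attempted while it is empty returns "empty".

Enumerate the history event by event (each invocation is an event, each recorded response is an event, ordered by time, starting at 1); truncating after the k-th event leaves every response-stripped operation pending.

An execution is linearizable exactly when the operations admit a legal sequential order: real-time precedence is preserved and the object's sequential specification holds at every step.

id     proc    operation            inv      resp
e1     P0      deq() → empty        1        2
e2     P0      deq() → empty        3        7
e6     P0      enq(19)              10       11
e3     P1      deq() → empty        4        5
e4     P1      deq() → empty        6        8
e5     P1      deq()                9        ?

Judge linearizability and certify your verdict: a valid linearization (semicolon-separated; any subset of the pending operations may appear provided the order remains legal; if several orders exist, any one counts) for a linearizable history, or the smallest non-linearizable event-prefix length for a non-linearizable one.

linearizable — witness: e1; e2; e3; e4; e5; e6

after step 1 (e1 deq() → empty): queue <>
after step 2 (e2 deq() → empty): queue <>
after step 3 (e3 deq() → empty): queue <>
after step 4 (e4 deq() → empty): queue <>
after step 5 (e5 deq() (pending, included)): queue <>
after step 6 (e6 enq(19)): queue <19>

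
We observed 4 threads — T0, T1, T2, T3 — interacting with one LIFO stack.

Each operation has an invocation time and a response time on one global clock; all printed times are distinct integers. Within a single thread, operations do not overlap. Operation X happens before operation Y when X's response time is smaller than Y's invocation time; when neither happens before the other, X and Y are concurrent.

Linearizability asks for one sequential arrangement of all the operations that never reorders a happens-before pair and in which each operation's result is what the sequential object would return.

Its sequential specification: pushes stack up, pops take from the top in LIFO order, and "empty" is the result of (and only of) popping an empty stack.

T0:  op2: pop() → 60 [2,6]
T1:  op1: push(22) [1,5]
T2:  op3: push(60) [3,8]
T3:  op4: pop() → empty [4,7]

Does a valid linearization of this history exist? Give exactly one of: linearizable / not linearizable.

linearizable

one valid linearization: op3, op2, op4, op1
step 1: op3 push(60) — stack <60>
step 2: op2 pop() → 60 — stack <>
step 3: op4 pop() → empty — stack <>
step 4: op1 push(22) — stack <22>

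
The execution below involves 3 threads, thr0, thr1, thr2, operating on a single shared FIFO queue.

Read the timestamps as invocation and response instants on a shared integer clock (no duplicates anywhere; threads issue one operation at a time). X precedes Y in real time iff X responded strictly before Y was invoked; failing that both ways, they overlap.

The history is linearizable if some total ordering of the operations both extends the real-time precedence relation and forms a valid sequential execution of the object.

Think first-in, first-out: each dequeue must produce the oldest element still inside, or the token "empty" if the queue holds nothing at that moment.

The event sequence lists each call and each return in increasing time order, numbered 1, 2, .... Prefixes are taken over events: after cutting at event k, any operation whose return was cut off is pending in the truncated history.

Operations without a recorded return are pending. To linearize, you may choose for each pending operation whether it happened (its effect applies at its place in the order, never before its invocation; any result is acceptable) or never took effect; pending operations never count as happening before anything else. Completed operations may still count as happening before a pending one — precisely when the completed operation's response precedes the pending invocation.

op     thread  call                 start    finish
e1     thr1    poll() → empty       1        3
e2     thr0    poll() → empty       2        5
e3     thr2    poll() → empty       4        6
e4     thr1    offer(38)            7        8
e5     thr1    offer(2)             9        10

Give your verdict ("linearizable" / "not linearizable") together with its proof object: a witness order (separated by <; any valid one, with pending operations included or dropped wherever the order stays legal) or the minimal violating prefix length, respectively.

linearizable — witness: e1 < e2 < e3 < e4 < e5

1. e1 poll() → empty, leaving queue <>
2. e2 poll() → empty, leaving queue <>
3. e3 poll() → empty, leaving queue <>
4. e4 offer(38), leaving queue <38>
5. e5 offer(2), leaving queue <38,2>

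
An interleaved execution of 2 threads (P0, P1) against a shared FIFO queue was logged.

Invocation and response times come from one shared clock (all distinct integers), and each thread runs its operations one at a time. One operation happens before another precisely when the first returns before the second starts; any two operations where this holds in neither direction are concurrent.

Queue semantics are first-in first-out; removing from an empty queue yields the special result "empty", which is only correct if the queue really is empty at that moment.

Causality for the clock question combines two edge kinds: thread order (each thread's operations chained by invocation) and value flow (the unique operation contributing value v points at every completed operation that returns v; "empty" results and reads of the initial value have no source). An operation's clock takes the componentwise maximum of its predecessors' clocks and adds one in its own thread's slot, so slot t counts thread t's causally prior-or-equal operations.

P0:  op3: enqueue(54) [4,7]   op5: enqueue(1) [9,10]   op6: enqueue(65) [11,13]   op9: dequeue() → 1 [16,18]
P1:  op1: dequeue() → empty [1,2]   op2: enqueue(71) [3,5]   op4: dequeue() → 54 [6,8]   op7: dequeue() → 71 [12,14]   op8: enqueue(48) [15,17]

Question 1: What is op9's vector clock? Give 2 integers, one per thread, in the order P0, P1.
(4, 0)

VC(op1, invoked at 1): no causal predecessors; +1 on P1 → (0, 1)
VC(op3, invoked at 4): no causal predecessors; +1 on P0 → (1, 0)
invoked at 3, op2 merges VC(op1)=(0, 1) and bumps P1's slot → (0, 2)
invoked at 9, op5 merges VC(op3)=(1, 0) and bumps P0's slot → (2, 0)
invoked at 11, op6 merges VC(op5)=(2, 0) and bumps P0's slot → (3, 0)
invoked at 6, op4 merges VC(op2)=(0, 2), VC(op3)=(1, 0) and bumps P1's slot → (1, 3)
invoked at 16, op9 merges VC(op5)=(2, 0), VC(op6)=(3, 0) and bumps P0's slot → (4, 0)
invoked at 12, op7 merges VC(op2)=(0, 2), VC(op4)=(1, 3) and bumps P1's slot → (1, 4)
invoked at 15, op8 merges VC(op7)=(1, 4) and bumps P1's slot → (1, 5)
target: VC(op9) = (4, 0)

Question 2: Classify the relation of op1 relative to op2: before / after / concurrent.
before

op1 spans [1,2], op2 spans [3,5]
resp(op1)=2 < inv(op2)=3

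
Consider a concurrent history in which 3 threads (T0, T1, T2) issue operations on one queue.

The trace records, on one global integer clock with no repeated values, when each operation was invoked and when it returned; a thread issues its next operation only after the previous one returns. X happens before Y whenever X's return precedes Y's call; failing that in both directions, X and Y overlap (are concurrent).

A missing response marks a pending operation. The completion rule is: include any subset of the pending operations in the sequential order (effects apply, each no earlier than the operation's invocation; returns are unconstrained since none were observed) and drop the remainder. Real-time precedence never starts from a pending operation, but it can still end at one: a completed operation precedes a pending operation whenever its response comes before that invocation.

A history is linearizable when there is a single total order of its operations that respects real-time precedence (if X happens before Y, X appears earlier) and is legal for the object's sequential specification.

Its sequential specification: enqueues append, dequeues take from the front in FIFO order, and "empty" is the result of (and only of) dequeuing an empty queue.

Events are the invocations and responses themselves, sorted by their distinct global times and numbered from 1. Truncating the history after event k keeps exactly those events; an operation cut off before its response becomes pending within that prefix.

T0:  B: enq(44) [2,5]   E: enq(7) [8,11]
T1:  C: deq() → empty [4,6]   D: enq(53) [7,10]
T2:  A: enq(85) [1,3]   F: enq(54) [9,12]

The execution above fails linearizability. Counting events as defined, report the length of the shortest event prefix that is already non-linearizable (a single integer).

events 1..5 are linearizable, e.g. via A, B:
1. A enq(85), leaving queue <85>
2. B enq(44), leaving queue <85,44>
with event 6 included (C responding at time 6), all real-time-consistent orders fail
one such order, A, B, C, breaks at step 3 where C deq() → empty is illegal
one such order, A, C, B, breaks at step 2 where C deq() → empty is illegal

6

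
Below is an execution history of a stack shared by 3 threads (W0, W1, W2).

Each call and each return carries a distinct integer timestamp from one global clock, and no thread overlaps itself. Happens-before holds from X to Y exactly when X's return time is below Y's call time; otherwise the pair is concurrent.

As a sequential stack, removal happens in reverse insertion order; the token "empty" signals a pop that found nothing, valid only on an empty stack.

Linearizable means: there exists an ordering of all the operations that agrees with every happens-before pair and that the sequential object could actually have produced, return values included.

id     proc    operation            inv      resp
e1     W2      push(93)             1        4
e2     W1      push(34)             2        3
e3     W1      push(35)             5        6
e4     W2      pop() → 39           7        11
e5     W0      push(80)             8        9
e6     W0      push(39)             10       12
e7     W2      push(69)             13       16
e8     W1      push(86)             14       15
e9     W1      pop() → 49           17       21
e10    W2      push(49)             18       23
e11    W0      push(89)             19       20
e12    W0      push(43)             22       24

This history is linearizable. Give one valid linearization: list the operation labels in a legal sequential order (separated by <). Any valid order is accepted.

1. e1 push(93), leaving stack <93>
2. e2 push(34), leaving stack <93,34>
3. e3 push(35), leaving stack <93,34,35>
4. e5 push(80), leaving stack <93,34,35,80>
5. e6 push(39), leaving stack <93,34,35,80,39>
6. e4 pop() → 39, leaving stack <93,34,35,80>
7. e7 push(69), leaving stack <93,34,35,80,69>
8. e8 push(86), leaving stack <93,34,35,80,69,86>
9. e10 push(49), leaving stack <93,34,35,80,69,86,49>
10. e9 pop() → 49, leaving stack <93,34,35,80,69,86>
11. e11 push(89), leaving stack <93,34,35,80,69,86,89>
12. e12 push(43), leaving stack <93,34,35,80,69,86,89,43>

e1 < e2 < e3 < e5 < e6 < e4 < e7 < e8 < e10 < e9 < e11 < e12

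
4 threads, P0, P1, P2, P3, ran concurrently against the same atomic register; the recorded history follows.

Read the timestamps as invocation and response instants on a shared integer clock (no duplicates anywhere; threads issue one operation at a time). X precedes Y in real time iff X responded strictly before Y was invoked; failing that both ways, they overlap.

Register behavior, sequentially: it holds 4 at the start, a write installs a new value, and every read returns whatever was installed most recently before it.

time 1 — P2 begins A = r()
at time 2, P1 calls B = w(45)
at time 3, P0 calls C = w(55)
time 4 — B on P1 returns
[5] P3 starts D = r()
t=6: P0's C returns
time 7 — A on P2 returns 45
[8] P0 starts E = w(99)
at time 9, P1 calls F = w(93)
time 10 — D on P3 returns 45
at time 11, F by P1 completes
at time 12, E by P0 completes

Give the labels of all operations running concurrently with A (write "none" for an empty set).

overlap test against A [1,7]: concurrent iff the interval meets 1..7
B [2,4]: concurrent
C [3,6]: concurrent
D [5,10]: concurrent
E [8,12]: after
F [9,11]: after

B, C, D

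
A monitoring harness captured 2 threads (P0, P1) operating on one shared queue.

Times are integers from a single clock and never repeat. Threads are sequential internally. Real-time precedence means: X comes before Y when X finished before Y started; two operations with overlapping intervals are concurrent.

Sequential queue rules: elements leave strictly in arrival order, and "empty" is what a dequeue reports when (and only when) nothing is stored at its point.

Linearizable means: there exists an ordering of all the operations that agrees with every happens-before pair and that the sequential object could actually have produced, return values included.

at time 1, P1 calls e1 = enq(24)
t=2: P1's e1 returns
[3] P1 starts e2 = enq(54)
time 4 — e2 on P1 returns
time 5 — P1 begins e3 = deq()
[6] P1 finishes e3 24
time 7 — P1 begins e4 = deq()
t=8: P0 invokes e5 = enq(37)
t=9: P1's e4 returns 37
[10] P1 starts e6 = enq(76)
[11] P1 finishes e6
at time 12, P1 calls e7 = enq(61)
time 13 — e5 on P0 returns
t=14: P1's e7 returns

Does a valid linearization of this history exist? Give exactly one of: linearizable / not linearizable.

not linearizable

the violation lands at event 9, e4's response at time 9: events 1..8 linearize, events 1..9 do not
the completed operations (4 total) allow one real-time order; the queue replay rejects it
every completion of the 1 pending operation (e5) was checked; none linearizes
take e1, e2, e3, e4 (pending dropped): step 4 already fails, because e4 deq() → 37 cannot occur there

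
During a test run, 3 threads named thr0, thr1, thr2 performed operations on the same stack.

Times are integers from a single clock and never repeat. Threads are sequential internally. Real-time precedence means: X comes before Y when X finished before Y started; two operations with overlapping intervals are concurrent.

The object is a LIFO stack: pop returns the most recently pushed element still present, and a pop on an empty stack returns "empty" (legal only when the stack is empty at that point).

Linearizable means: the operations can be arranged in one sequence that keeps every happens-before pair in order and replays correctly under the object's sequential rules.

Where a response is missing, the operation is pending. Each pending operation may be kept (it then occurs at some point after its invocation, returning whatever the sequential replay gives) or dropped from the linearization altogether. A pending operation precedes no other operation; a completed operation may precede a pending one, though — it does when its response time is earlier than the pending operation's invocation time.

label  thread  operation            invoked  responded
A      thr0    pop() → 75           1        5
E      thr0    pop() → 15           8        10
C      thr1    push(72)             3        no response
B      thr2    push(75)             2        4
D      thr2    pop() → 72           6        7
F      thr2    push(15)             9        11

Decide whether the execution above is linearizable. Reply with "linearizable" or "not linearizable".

witness order: B, A, C, D, F, E
step 1: B push(75) — stack <75>
step 2: A pop() → 75 — stack <>
step 3: C push(72) (pending, included) — stack <72>
step 4: D pop() → 72 — stack <>
step 5: F push(15) — stack <15>
step 6: E pop() → 15 — stack <>

linearizable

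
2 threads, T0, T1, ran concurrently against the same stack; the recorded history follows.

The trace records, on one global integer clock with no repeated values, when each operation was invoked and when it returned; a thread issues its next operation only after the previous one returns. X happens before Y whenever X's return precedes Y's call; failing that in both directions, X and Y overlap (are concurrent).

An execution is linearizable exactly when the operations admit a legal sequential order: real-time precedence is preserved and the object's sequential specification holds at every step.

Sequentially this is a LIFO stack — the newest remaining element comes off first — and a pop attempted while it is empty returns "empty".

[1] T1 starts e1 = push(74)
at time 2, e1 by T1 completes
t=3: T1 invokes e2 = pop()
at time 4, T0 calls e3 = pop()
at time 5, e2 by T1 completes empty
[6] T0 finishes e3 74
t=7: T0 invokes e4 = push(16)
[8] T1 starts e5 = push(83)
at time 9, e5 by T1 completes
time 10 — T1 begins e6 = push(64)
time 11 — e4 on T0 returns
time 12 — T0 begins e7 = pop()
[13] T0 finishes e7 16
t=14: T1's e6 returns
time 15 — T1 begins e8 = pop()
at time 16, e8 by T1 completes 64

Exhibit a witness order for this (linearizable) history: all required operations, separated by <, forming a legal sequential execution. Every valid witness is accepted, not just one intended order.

step 1: e1 push(74) — stack <74>
step 2: e3 pop() → 74 — stack <>
step 3: e2 pop() → empty — stack <>
step 4: e5 push(83) — stack <83>
step 5: e4 push(16) — stack <83,16>
step 6: e7 pop() → 16 — stack <83>
step 7: e6 push(64) — stack <83,64>
step 8: e8 pop() → 64 — stack <83>

e1 < e3 < e2 < e5 < e4 < e7 < e6 < e8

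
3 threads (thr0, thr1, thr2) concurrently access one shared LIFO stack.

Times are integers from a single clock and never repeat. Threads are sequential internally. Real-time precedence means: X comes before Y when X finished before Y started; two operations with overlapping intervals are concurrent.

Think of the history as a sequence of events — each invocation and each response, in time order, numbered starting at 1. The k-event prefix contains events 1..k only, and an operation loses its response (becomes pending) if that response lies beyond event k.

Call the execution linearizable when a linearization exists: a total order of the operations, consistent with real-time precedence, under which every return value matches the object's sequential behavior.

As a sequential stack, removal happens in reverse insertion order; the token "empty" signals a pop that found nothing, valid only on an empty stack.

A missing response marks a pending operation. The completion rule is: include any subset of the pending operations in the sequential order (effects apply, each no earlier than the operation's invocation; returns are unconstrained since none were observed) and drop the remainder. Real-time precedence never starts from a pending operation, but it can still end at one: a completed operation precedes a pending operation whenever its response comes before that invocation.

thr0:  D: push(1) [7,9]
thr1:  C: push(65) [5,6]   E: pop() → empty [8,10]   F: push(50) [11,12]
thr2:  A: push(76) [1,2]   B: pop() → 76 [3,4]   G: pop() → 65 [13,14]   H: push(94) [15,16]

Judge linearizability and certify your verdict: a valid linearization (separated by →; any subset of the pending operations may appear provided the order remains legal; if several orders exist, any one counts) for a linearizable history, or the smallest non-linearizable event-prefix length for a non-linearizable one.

already the first 10 events (up to E's response at time 10) admit no linearization; the first 9 still do
5 completed operations, 2 real-time-consistent orders — every LIFO stack replay fails
one such order, A, B, C, D, E, breaks at step 5 where E pop() → empty is illegal
one such order, A, B, C, E, D, breaks at step 4 where E pop() → empty is illegal

not linearizable — minimal violating prefix: 10 events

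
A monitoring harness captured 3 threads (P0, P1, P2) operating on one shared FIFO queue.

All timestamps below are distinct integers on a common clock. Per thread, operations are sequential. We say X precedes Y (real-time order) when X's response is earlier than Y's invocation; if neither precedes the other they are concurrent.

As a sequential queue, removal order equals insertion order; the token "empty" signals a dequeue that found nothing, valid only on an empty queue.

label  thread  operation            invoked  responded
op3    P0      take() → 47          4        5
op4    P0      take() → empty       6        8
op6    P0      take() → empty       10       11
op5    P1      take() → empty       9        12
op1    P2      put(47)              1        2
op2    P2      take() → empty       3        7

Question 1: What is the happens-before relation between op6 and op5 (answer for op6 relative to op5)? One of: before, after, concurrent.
op6 spans [10,11], op5 spans [9,12]
the intervals overlap in both directions

concurrent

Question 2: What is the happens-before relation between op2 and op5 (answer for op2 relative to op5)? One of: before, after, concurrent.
op2 spans [3,7], op5 spans [9,12]
resp(op2)=7 < inv(op5)=9

before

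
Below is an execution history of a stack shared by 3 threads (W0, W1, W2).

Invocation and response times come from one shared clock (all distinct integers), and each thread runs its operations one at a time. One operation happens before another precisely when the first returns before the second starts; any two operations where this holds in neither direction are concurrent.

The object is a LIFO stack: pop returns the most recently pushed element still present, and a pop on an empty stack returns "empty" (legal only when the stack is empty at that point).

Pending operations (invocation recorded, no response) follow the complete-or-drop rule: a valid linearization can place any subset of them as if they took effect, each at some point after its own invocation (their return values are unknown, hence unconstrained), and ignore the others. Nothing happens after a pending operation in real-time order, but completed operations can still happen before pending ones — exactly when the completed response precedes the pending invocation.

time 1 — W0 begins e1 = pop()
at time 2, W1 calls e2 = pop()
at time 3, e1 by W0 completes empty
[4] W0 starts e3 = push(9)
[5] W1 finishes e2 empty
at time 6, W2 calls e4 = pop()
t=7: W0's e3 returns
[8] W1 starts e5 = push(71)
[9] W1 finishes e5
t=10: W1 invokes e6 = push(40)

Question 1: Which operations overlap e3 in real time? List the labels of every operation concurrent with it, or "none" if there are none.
e3 runs from 4 to 7; window-overlapping ops are concurrent
e1 [1,3]: before
e2 [2,5]: concurrent
e4 [6,…): concurrent
e5 [8,9]: after
e6 [10,…): after

e2, e4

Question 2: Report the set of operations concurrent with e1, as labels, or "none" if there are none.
e1 spans [1,3]: anything still running between times 1 and 3 counts as concurrent
e2 [2,5]: concurrent
e3 [4,7]: after
e4 [6,…): after
e5 [8,9]: after
e6 [10,…): after

e2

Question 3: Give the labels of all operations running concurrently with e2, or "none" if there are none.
overlap test against e2 [2,5]: concurrent iff the interval meets 2..5
e1 [1,3]: concurrent
e3 [4,7]: concurrent
e4 [6,…): after
e5 [8,9]: after
e6 [10,…): after

e1, e3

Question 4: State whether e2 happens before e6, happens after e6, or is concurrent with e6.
e2 spans [2,5], e6 spans [10,…)
resp(e2)=5 < inv(e6)=10

before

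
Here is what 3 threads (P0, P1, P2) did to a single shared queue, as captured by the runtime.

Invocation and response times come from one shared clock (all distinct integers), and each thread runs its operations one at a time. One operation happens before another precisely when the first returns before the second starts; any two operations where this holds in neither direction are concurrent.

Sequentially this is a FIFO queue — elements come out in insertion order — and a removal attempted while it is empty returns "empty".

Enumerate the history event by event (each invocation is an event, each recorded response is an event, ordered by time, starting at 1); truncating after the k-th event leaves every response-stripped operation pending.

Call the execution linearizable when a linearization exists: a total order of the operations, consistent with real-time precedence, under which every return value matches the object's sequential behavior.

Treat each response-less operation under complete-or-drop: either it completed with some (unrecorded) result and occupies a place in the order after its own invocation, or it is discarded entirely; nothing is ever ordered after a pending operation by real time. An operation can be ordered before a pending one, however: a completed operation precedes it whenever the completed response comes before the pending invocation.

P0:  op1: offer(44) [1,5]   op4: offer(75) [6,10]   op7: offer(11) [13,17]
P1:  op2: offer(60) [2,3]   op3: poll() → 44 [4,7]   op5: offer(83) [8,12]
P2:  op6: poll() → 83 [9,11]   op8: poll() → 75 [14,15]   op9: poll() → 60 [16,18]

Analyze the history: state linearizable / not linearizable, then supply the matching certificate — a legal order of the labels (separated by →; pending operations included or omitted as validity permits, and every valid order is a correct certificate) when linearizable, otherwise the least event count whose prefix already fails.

cut after 10 events: linearizable; cut after 11 events (op6 responds, time 11): not linearizable
8 orders of the 5 completed queue ops respect real time; none is legal
including or dropping the 1 pending operation (op5) in any combination fails
e.g. op1, op2, op3, op4, op6 (pending dropped): illegal at step 5, since op6 poll() → 83 cannot apply there
e.g. op1, op2, op3, op6, op4 (pending dropped): illegal at step 4, since op6 poll() → 83 cannot apply there

not linearizable — minimal violating prefix: 11 events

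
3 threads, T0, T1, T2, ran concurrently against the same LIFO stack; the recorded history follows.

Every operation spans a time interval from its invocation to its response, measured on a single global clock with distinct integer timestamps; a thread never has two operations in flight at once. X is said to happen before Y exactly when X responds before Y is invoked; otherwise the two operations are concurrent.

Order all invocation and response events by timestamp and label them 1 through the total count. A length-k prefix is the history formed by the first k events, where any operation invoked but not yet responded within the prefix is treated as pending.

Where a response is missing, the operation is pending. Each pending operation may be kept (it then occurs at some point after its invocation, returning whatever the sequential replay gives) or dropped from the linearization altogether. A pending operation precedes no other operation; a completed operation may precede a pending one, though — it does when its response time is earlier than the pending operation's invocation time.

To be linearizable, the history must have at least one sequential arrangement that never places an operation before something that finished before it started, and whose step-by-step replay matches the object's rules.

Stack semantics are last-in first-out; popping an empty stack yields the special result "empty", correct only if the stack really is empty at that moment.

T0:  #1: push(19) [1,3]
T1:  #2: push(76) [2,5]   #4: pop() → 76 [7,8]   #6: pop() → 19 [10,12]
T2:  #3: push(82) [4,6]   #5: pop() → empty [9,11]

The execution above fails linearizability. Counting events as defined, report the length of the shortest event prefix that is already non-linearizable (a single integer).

events 1..10 are linearizable, e.g. via #1, #3, #2, #4:
step 1: #1 push(19) — stack <19>
step 2: #3 push(82) — stack <19,82>
step 3: #2 push(76) — stack <19,82,76>
step 4: #4 pop() → 76 — stack <19,82>
include event 11 — #5 responding at 11 — and every candidate order breaks
no completion choice of the 1 pending operation (#6) rescues it — every subset was tried
take #1, #2, #3, #4, #5 (pending dropped): step 4 already fails, because #4 pop() → 76 cannot occur there
take #1, #3, #2, #4, #5 (pending dropped): step 5 already fails, because #5 pop() → empty cannot occur there

11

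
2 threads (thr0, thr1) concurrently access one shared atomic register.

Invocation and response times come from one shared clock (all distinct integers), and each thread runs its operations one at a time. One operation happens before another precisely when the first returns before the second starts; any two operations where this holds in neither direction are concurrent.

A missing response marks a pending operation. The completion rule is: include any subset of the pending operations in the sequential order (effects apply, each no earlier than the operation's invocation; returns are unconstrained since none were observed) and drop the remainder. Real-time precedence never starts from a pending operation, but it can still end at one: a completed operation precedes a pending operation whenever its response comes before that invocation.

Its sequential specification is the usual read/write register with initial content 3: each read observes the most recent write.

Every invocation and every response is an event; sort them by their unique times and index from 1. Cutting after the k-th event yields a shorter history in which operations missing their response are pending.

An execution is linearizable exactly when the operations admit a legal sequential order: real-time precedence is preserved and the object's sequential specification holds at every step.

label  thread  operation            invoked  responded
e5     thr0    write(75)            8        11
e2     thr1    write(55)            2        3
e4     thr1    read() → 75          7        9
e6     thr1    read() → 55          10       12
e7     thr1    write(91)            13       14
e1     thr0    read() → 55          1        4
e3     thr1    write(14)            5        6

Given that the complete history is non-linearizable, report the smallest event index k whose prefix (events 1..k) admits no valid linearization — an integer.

12

events 1..11 are linearizable; a witness order is e2, e1, e3, e5, e4:
1. e2 write(55), leaving value 55
2. e1 read() → 55, leaving value 55
3. e3 write(14), leaving value 14
4. e5 write(75), leaving value 75
5. e4 read() → 75, leaving value 75
once event 12 joins (e6's response, time 12), exhaustive search finds no witness
sample order e1, e2, e3, e4, e5, e6 stalls at step 1 — e1 read() → 55 has no legal effect
sample order e1, e2, e3, e4, e6, e5 stalls at step 1 — e1 read() → 55 has no legal effect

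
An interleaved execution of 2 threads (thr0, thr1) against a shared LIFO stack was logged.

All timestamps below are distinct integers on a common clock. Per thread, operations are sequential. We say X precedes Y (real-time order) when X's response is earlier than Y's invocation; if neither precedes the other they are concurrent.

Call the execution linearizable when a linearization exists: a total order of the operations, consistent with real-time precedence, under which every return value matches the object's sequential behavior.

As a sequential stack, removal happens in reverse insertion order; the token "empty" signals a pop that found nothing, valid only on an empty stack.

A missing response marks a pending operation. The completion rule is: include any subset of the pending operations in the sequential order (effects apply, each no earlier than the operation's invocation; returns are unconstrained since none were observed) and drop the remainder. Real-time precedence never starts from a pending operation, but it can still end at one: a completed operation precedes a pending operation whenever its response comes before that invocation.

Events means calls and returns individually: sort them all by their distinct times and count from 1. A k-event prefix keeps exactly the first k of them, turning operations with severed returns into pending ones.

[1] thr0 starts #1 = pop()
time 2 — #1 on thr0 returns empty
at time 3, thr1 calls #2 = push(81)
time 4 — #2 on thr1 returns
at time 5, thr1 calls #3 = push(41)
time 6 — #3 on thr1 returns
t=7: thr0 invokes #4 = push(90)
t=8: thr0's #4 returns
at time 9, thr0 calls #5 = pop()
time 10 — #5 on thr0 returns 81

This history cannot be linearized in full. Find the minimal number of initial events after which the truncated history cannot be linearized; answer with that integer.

one valid order for events 1..9 is #1, #2, #3, #4:
after step 1 (#1 pop() → empty): stack <>
after step 2 (#2 push(81)): stack <81>
after step 3 (#3 push(41)): stack <81,41>
after step 4 (#4 push(90)): stack <81,41,90>
once event 10 joins (#5's response, time 10), exhaustive search finds no witness
one such order, #1, #2, #3, #4, #5, breaks at step 5 where #5 pop() → 81 is illegal

10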